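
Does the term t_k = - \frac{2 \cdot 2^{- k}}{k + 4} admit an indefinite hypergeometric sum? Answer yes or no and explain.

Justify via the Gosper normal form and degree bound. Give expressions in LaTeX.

Ratio r(k) = (k + 4)/(2*(k + 5)).
Gosper form: A/B · C(k+1)/C(k) with A=k/2 + 2, B=k + 5, C=1.
f must satisfy (k/2 + 2)·f(k+1) − (k + 4)·f(k) = 1.
Degrees (1,1,0) ⇒ d ≤ -1.
d = -1 < 0 ⇒ no nonzero polynomial f; not summable.

No — negative degree bound, so no certificate f.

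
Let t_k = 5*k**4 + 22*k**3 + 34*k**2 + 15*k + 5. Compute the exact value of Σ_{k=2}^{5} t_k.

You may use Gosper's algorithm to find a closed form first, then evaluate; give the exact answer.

Σ = 11884

r(k) = (5*k**4 + 42*k**3 + 130*k**2 + 169*k + 81)/(5*k**4 + 22*k**3 + 34*k**2 + 15*k + 5) after simplifying.
Factor: A=1; B=1; C=k**4 + 22*k**3/5 + 34*k**2/5 + 3*k + 1.
Set up (1)·f(k+1) − (1)·f(k) − (k**4 + 22*k**3/5 + 34*k**2/5 + 3*k + 1) = 0.
d = 5 from the (0,0,4) case.
Solving with deg f ≤ 5: f(k) = k*(k**4 + 3*k**3 + 2*k**2 - 4*k + 3)/5.
So s_k = (B(k−1)f/C)·t_k = (k*(k**4 + 3*k**3 + 2*k**2 - 4*k + 3)/(5*k**4 + 22*k**3 + 34*k**2 + 15*k + 5))·t_k = k*(k**4 + 3*k**3 + 2*k**2 - 4*k + 3).
Check: Δs_k = 5*k**4 + 22*k**3 + 34*k**2 + 15*k + 5. ✓
Σ_(k=2)^(5) t_k = s_(6) − s_(2) = 11970 − (86) = 11884.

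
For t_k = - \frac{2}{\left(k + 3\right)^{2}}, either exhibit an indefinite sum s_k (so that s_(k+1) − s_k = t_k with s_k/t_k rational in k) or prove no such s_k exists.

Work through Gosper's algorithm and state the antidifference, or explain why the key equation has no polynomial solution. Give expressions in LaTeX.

t_(k+1)/t_k = (k + 3)**2/(k + 4)**2.
Take A(k)=k**2 + 6*k + 9, B(k)=k**2 + 8*k + 16, C(k)=1.
Set up (k**2 + 6*k + 9)·f(k+1) − (k**2 + 6*k + 9)·f(k) − (1) = 0.
From deg A=2, deg B=2, deg C=0: d=0.
Put f(k) = c0: A·f(k+1) − B(k−1)·f(k) − C = -1; need -1 = 0 — inconsistent ⇒ no f, not summable.

none (Gosper's algorithm certifies no s_k)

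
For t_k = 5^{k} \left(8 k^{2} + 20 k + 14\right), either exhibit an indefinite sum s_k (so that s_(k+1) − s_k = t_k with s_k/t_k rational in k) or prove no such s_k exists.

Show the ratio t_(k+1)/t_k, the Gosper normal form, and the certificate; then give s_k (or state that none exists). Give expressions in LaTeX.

Step 1: r(k) = 5*(4*k**2 + 18*k + 21)/(4*k**2 + 10*k + 7).
A = 5, B = 1, C = k**2 + 5*k/2 + 7/4.
Need (5)·f(k+1) − (1)·f(k) = k**2 + 5*k/2 + 7/4.
deg f ≤ 2 (via 0,0,2).
Match coefficients ⇒ f(k) = (2*k**2 + 1)/8.
Then R = B(k−1)f/C = (2*k**2 + 1)/(2*(4*k**2 + 10*k + 7)), so s_k = R(k)·t_k = 5**k*(2*k**2 + 1).
Check: Δs_k = 5**k*(8*k**2 + 20*k + 14). ✓

s_k = 5^{k} \left(2 k^{2} + 1\right)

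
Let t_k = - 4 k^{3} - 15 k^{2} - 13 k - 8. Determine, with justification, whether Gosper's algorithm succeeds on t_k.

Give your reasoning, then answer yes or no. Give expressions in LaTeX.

Step 1: r(k) = (4*k**3 + 27*k**2 + 55*k + 40)/(4*k**3 + 15*k**2 + 13*k + 8).
So A=1 and B=1, with C=k**3 + 15*k**2/4 + 13*k/4 + 2.
f must satisfy (1)·f(k+1) − (1)·f(k) = k**3 + 15*k**2/4 + 13*k/4 + 2.
deg f ≤ 4 (via 0,0,3).
Coefficient equations give f(k) = k*(k**3 + 3*k**2 + 4)/4.
Get s_k = R·t_k = k*(-k**3 - 3*k**2 - 4) with R(k) = B(k−1)f(k)/C(k) = k*(k**3 + 3*k**2 + 4)/(4*k**3 + 15*k**2 + 13*k + 8).
s_(k+1) − s_k = -4*k**3 - 15*k**2 - 13*k - 8 = t_k.

Yes. s_k = k \left(- k^{3} - 3 k^{2} - 4\right).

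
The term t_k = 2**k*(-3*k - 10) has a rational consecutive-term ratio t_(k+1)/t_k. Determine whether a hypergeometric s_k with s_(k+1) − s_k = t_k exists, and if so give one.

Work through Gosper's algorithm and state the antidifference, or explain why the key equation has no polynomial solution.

Step 1: r(k) = 2*(3*k + 13)/(3*k + 10).
Gosper form: A/B · C(k+1)/C(k) with A=2, B=1, C=k + 10/3.
Need (2)·f(k+1) − (1)·f(k) = k + 10/3.
deg f ≤ 1 (via 0,0,1).
Coefficient equations give f(k) = (3*k + 4)/3.
Get s_k = R·t_k = 2**k*(-3*k - 4) with R(k) = B(k−1)f(k)/C(k) = (3*k + 4)/(3*k + 10).
s_(k+1) − s_k = 2**k*(-3*k - 10) = t_k.

s_k = 2**k*(-3*k - 4)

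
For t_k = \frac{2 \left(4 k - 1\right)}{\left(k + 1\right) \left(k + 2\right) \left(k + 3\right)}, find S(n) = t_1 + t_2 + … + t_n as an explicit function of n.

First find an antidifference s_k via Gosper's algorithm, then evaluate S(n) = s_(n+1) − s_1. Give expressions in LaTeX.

S(n) = \frac{n \left(11 n + 7\right)}{6 \left(n^{2} + 5 n + 6\right)}

The ratio is (k + 1)*(4*k + 3)/((k + 4)*(4*k - 1)).
Factor: A=k + 1; B=k + 4; C=k - 1/4.
f must satisfy (k + 1)·f(k+1) − (k + 3)·f(k) = k - 1/4.
Bound: deg f ≤ 2.
A polynomial solution: f(k) = k*(3*k - 7)/16.
Get s_k = R·t_k = k*(3*k - 7)/(2*(k + 1)*(k + 2)) with R(k) = B(k−1)f(k)/C(k) = k*(k + 3)*(3*k - 7)/(4*(4*k - 1)).
Δs = 2*(4*k - 1)/(k**3 + 6*k**2 + 11*k + 6), as required.
Σ_(k=1)^n t_k = s_(n+1) − s_(1) = ((3*n**2 - n - 4)/(2*(n**2 + 5*n + 6))) − (-1/3), i.e. n*(11*n + 7)/(6*(n**2 + 5*n + 6)).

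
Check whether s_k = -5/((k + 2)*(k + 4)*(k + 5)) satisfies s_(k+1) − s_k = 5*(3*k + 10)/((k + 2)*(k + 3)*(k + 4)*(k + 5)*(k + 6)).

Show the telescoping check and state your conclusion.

valid (s_(k+1) − s_k reduces to t_k)

s_(k+1) = -5/((k + 3)*(k + 5)*(k + 6))
s_(k+1) − s_k = 5*(3*k + 10)/(k**5 + 20*k**4 + 155*k**3 + 580*k**2 + 1044*k + 720)
(s_(k+1) − s_k) − t_k = 0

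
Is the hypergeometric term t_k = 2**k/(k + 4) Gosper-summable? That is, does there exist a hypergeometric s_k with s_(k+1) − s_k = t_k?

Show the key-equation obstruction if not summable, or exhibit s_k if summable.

No — negative degree bound, so no certificate f.

r(k) = 2*(k + 4)/(k + 5) after simplifying.
A = 2*k + 8, B = k + 5, C = 1.
Need (2*k + 8)·f(k+1) − (k + 4)·f(k) = 1.
d = -1 from the (1,1,0) case.
Bound -1 < 0, so the key equation has no polynomial solution.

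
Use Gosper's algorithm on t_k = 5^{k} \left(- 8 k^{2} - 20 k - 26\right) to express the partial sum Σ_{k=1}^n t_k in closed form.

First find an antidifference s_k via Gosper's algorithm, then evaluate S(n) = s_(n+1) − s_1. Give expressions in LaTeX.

The ratio is 5*(4*k**2 + 18*k + 27)/(4*k**2 + 10*k + 13).
Take A(k)=5, B(k)=1, C(k)=k**2 + 5*k/2 + 13/4.
Set up (5)·f(k+1) − (1)·f(k) − (k**2 + 5*k/2 + 13/4) = 0.
deg f ≤ 2 (via 0,0,2).
Solving with deg f ≤ 2: f(k) = (k**2 + 2)/4.
Certificate R = B(k−1)f/C = (k**2 + 2)/(4*k**2 + 10*k + 13) gives s_k = -2*5**k*(k**2 + 2).
Check: Δs_k = 2*5**k*(k**2 - 5*(k + 1)**2 - 8). ✓
Telescope: S(n) = s_(n+1) − s_(1) = 10*5**n*(-n**2 - 2*n - 3) − (-30) = -10*5**n*n**2 - 20*5**n*n - 30*5**n + 30.

S(n) = - 10 \cdot 5^{n} n^{2} - 20 \cdot 5^{n} n - 30 \cdot 5^{n} + 30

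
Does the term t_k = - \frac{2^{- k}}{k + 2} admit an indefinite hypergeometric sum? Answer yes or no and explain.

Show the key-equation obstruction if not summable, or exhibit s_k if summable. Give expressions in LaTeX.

Ratio r(k) = (k + 2)/(2*(k + 3)).
Gosper form: A/B · C(k+1)/C(k) with A=k/2 + 1, B=k + 3, C=1.
Set up (k/2 + 1)·f(k+1) − (k + 2)·f(k) − (1) = 0.
Degrees (1,1,0) ⇒ d ≤ -1.
deg f ≤ -1 is impossible — no certificate.

No — t_k has no hypergeometric antidifference.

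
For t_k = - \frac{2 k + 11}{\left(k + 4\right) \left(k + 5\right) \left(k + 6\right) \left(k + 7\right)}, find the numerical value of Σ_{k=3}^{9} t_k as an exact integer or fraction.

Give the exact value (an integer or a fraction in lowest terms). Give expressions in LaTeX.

The ratio is (k + 4)*(2*k + 13)/((k + 8)*(2*k + 11)).
A = k + 4, B = k + 8, C = k + 11/2.
Key eq: (k + 4)·f(k+1) = (k + 7)·f(k) + (k + 11/2).
Degrees (1,1,1) ⇒ d ≤ 3.
Solving with deg f ≤ 3: f(k) = k*(k + 5)*(k + 10)/48.
R(k) = B(k−1)·f(k)/C(k) = k*(k + 5)*(k + 7)*(k + 10)/(24*(2*k + 11)); s_k = R·t_k = k*(-k - 10)/(24*(k**2 + 10*k + 24)).
s_(k+1) − s_k = (-2*k - 11)/(k**4 + 22*k**3 + 179*k**2 + 638*k + 840) = t_k.
Evaluate s at k=10 and k=3: -25/672 and -13/504; difference -23/2016.

Σ = -23/2016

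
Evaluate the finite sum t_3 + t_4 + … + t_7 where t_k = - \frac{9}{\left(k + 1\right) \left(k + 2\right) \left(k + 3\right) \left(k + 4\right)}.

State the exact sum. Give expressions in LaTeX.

The ratio is (k + 1)/(k + 5).
Normal form (A,B,C) = (k + 1, k + 5, 1).
Solve (k + 1)·f(k+1) − (k + 4)·f(k) = 1.
Bound: deg f ≤ 3.
Coefficient equations give f(k) = k*(k**2 + 6*k + 11)/18.
Then R = B(k−1)f/C = k*(k + 4)*(k**2 + 6*k + 11)/18, so s_k = R(k)·t_k = k*(-k**2 - 6*k - 11)/(2*(k + 1)*(k + 2)*(k + 3)).
Δs = -9/(k**4 + 10*k**3 + 35*k**2 + 50*k + 24), as required.
Σ_(k=3)^(7) t_k = s_(8) − s_(3) = -82/165 − (-19/40) = -29/1320.

Σ = -29/1320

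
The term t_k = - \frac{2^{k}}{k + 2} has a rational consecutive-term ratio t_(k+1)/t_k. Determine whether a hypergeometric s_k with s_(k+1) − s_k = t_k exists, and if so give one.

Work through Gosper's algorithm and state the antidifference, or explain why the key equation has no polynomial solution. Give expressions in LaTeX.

Step 1: r(k) = 2*(k + 2)/(k + 3).
Factor: A=2*k + 4; B=k + 3; C=1.
Set up (2*k + 4)·f(k+1) − (k + 2)·f(k) − (1) = 0.
deg f ≤ -1 (via 1,1,0).
Bound -1 < 0, so the key equation has no polynomial solution.

not Gosper-summable; s_k does not exist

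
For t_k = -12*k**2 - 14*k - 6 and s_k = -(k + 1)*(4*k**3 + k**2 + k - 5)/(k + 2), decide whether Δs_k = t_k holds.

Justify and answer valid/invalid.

Invalid: residual (8*k**3 + 37*k**2 + 33*k + 17)/(k**2 + 5*k + 6) ≠ 0.

s_(k+1) = -(k + 2)*(k + 4*(k + 1)**3 + (k + 1)**2 - 4)/(k + 3)
s_(k+1) − s_k = (-12*k**4 - 66*k**3 - 111*k**2 - 81*k - 19)/(k**2 + 5*k + 6)
(s_(k+1) − s_k) − t_k = (8*k**3 + 37*k**2 + 33*k + 17)/(k**2 + 5*k + 6)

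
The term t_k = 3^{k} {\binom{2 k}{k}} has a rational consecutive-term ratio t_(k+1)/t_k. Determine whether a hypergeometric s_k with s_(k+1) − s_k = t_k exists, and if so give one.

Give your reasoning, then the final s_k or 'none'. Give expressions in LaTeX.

none (Gosper's algorithm certifies no s_k)

r(k) = 6*(2*k + 1)/(k + 1) after simplifying.
Gosper form: A/B · C(k+1)/C(k) with A=12*k + 6, B=k + 1, C=1.
Key eq: (12*k + 6)·f(k+1) = (k)·f(k) + (1).
From deg A=1, deg B=1, deg C=0: d=-1.
d = -1 < 0 ⇒ no nonzero polynomial f; not summable.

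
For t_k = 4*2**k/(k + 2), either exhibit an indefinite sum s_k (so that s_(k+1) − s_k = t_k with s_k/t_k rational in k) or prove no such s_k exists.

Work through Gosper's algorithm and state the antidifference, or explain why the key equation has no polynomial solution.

not Gosper-summable; s_k does not exist

Ratio r(k) = 2*(k + 2)/(k + 3).
Normal form (A,B,C) = (2*k + 4, k + 3, 1).
Key eq: (2*k + 4)·f(k+1) = (k + 2)·f(k) + (1).
From deg A=1, deg B=1, deg C=0: d=-1.
Negative degree bound (-1): no f exists, t_k not Gosper-summable.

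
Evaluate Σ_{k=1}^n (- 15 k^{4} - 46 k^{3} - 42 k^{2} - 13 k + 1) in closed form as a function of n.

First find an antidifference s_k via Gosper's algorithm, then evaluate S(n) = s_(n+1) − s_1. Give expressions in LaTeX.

S(n) = n \left(- 3 n^{4} - 19 n^{3} - 42 n^{2} - 39 n - 12\right)

Compute t_(k+1)/t_k: get (15*k**4 + 106*k**3 + 270*k**2 + 295*k + 115)/(15*k**4 + 46*k**3 + 42*k**2 + 13*k - 1).
Normal form (A,B,C) = (1, 1, k**4 + 46*k**3/15 + 14*k**2/5 + 13*k/15 - 1/15).
f must satisfy (1)·f(k+1) − (1)·f(k) = k**4 + 46*k**3/15 + 14*k**2/5 + 13*k/15 - 1/15.
From deg A=0, deg B=0, deg C=4: d=5.
Solving with deg f ≤ 5: f(k) = k*(3*k**4 + 4*k**3 - 4*k**2 - 3*k - 1)/15.
Get s_k = R·t_k = k*(-3*k**4 - 4*k**3 + 4*k**2 + 3*k + 1) with R(k) = B(k−1)f(k)/C(k) = k*(3*k**4 + 4*k**3 - 4*k**2 - 3*k - 1)/(15*k**4 + 46*k**3 + 42*k**2 + 13*k - 1).
Check: Δs_k = -15*k**4 - 46*k**3 - 42*k**2 - 13*k + 1. ✓
Evaluate: s_(n+1) = -3*n**5 - 19*n**4 - 42*n**3 - 39*n**2 - 12*n + 1; subtract s_(1) = 1 ⇒ S(n) = n*(-3*n**4 - 19*n**3 - 42*n**2 - 39*n - 12).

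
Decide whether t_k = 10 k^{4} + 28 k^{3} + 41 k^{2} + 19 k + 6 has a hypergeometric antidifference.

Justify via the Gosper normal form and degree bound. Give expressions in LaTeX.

Ratio r(k) = (10*k**4 + 68*k**3 + 185*k**2 + 225*k + 104)/(10*k**4 + 28*k**3 + 41*k**2 + 19*k + 6).
So A=1 and B=1, with C=k**4 + 14*k**3/5 + 41*k**2/10 + 19*k/10 + 3/5.
Need (1)·f(k+1) − (1)·f(k) = k**4 + 14*k**3/5 + 41*k**2/10 + 19*k/10 + 3/5.
From deg A=0, deg B=0, deg C=4: d=5.
A polynomial solution: f(k) = k*(k**2 + 2*k + 3)*(2*k**2 - 2*k + 1)/10.
Get s_k = R·t_k = k*(2*k**4 + 2*k**3 + 3*k**2 - 4*k + 3) with R(k) = B(k−1)f(k)/C(k) = k*(k**2 + 2*k + 3)*(2*k**2 - 2*k + 1)/(10*k**4 + 28*k**3 + 41*k**2 + 19*k + 6).
Δs = 10*k**4 + 28*k**3 + 41*k**2 + 19*k + 6, as required.

Yes. s_k = k \left(2 k^{4} + 2 k^{3} + 3 k^{2} - 4 k + 3\right).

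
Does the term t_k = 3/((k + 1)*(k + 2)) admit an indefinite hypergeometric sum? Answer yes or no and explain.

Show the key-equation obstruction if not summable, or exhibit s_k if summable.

Yes. s_k = 3*k/(k + 1).

r(k) = (k + 1)/(k + 3) after simplifying.
Gosper form: A/B · C(k+1)/C(k) with A=k + 1, B=k + 3, C=1.
Set up (k + 1)·f(k+1) − (k + 2)·f(k) − (1) = 0.
Degrees (1,1,0) ⇒ d ≤ 1.
Match coefficients ⇒ f(k) = k.
Then R = B(k−1)f/C = k*(k + 2), so s_k = R(k)·t_k = 3*k/(k + 1).
Verify: 3/(k**2 + 3*k + 2) matches t_k.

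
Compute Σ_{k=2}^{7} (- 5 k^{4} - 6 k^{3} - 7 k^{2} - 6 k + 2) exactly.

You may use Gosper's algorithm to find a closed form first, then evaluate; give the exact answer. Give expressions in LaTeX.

Σ = -29196

r(k) = (5*k**4 + 26*k**3 + 55*k**2 + 58*k + 22)/(5*k**4 + 6*k**3 + 7*k**2 + 6*k - 2) after simplifying.
Normal form (A,B,C) = (1, 1, k**4 + 6*k**3/5 + 7*k**2/5 + 6*k/5 - 2/5).
f must satisfy (1)·f(k+1) − (1)·f(k) = k**4 + 6*k**3/5 + 7*k**2/5 + 6*k/5 - 2/5.
deg f ≤ 5 (via 0,0,4).
Coefficient equations give f(k) = k*(k**4 - k**3 + k**2 + k - 4)/5.
Get s_k = R·t_k = k*(-k**4 + k**3 - k**2 - k + 4) with R(k) = B(k−1)f(k)/C(k) = k*(k**4 - k**3 + k**2 + k - 4)/(5*k**4 + 6*k**3 + 7*k**2 + 6*k - 2).
Δs = -5*k**4 - 6*k**3 - 7*k**2 - 6*k + 2, as required.
Σ_(k=2)^(7) t_k = s_(8) − s_(2) = -29216 − (-20) = -29196.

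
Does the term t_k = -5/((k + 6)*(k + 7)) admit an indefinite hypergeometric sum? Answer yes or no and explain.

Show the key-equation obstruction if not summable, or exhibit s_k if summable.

Yes. s_k = -5*k/(6*k + 36).

The ratio is (k + 6)/(k + 8).
A = k + 6, B = k + 8, C = 1.
f must satisfy (k + 6)·f(k+1) − (k + 7)·f(k) = 1.
d = 1 from the (1,1,0) case.
Solve for f: f(k) = k/6 (degree 1 ≤ 1).
So s_k = (B(k−1)f/C)·t_k = (k*(k + 7)/6)·t_k = -5*k/(6*k + 36).
Check: Δs_k = -5/(k**2 + 13*k + 42). ✓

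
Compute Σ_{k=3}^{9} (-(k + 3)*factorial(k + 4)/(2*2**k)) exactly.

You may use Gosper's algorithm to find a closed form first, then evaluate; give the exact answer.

Σ = -85134420

t_(k+1)/t_k = (k + 4)*(k + 5)/(2*(k + 3)).
Take A(k)=k/2 + 5/2, B(k)=1, C(k)=k + 3.
Solve (k/2 + 5/2)·f(k+1) − (1)·f(k) = k + 3.
Bound: deg f ≤ 0.
Match coefficients ⇒ f(k) = 2.
Get s_k = R·t_k = -factorial(k + 4)/2**k with R(k) = B(k−1)f(k)/C(k) = 2/(k + 3).
Δs = -(k + 3)*factorial(k + 4)/(2*2**k), as required.
Σ_(k=3)^(9) t_k = s_(10) − s_(3) = -85135050 − (-630) = -85134420.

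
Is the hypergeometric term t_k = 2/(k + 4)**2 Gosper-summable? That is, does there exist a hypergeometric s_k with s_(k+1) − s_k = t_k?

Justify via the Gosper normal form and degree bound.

Compute t_(k+1)/t_k: get (k + 4)**2/(k + 5)**2.
So A=k**2 + 8*k + 16 and B=k**2 + 10*k + 25, with C=1.
Need (k**2 + 8*k + 16)·f(k+1) − (k**2 + 8*k + 16)·f(k) = 1.
d = 0 from the (2,2,0) case.
f = c0 ⇒ A·f(k+1) − B(k−1)·f(k) − C = -1. The system {-1 = 0} is inconsistent; no antidifference.

No; the coefficient equations for f are inconsistent.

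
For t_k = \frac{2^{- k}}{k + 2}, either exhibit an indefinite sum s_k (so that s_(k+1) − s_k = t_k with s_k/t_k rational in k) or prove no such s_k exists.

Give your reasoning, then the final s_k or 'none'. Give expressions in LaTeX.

Ratio r(k) = (k + 2)/(2*(k + 3)).
Gosper form: A/B · C(k+1)/C(k) with A=k/2 + 1, B=k + 3, C=1.
Need (k/2 + 1)·f(k+1) − (k + 2)·f(k) = 1.
d = -1 from the (1,1,0) case.
deg f ≤ -1 is impossible — no certificate.

no hypergeometric antidifference exists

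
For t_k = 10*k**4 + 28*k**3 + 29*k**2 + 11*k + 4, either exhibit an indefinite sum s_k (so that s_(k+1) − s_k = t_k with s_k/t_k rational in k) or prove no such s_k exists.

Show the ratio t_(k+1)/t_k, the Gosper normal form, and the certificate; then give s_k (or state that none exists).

s_k = k*(2*k**4 + 2*k**3 - k**2 - 2*k + 3)

Ratio r(k) = (10*k**4 + 68*k**3 + 173*k**2 + 193*k + 82)/(10*k**4 + 28*k**3 + 29*k**2 + 11*k + 4).
A = 1, B = 1, C = k**4 + 14*k**3/5 + 29*k**2/10 + 11*k/10 + 2/5.
Set up (1)·f(k+1) − (1)·f(k) − (k**4 + 14*k**3/5 + 29*k**2/10 + 11*k/10 + 2/5) = 0.
deg f ≤ 5 (via 0,0,4).
Solving with deg f ≤ 5: f(k) = k*(2*k**4 + 2*k**3 - k**2 - 2*k + 3)/10.
So s_k = (B(k−1)f/C)·t_k = (k*(2*k**4 + 2*k**3 - k**2 - 2*k + 3)/(10*k**4 + 28*k**3 + 29*k**2 + 11*k + 4))·t_k = k*(2*k**4 + 2*k**3 - k**2 - 2*k + 3).
Check: Δs_k = 10*k**4 + 28*k**3 + 29*k**2 + 11*k + 4. ✓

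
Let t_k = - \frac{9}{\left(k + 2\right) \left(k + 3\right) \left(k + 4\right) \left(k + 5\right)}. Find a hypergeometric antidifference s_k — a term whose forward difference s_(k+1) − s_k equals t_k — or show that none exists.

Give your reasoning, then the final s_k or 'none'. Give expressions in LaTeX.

s_k = \frac{k \left(- k^{2} - 9 k - 26\right)}{8 \left(k + 2\right) \left(k + 3\right) \left(k + 4\right)}

r(k) = (k + 2)/(k + 6) after simplifying.
So A=k + 2 and B=k + 6, with C=1.
f must satisfy (k + 2)·f(k+1) − (k + 5)·f(k) = 1.
Degrees (1,1,0) ⇒ d ≤ 3.
Solve for f: f(k) = k*(k**2 + 9*k + 26)/72 (degree 3 ≤ 3).
Then R = B(k−1)f/C = k*(k + 5)*(k**2 + 9*k + 26)/72, so s_k = R(k)·t_k = k*(-k**2 - 9*k - 26)/(8*(k + 2)*(k + 3)*(k + 4)).
Verify: -9/(k**4 + 14*k**3 + 71*k**2 + 154*k + 120) matches t_k.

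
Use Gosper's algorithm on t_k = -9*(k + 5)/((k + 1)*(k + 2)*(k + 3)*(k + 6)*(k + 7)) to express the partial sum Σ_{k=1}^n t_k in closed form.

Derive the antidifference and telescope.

Step 1: r(k) = (k + 1)*(k + 6)**2/((k + 4)*(k + 5)*(k + 8)).
A = k + 1, B = k + 8, C = k**3 + 14*k**2 + 65*k + 100.
Solve (k + 1)·f(k+1) − (k + 7)·f(k) = k**3 + 14*k**2 + 65*k + 100.
From deg A=1, deg B=1, deg C=3: d=6.
Solve for f: f(k) = k*(k + 3)*(k + 4)**2*(k + 5)**2/36 (degree 6 ≤ 6).
R(k) = B(k−1)·f(k)/C(k) = k*(k + 3)*(k + 4)*(k + 7)/36; s_k = R·t_k = k*(-k**2 - 9*k - 20)/(4*(k**3 + 9*k**2 + 20*k + 12)).
Check: Δs_k = 9*(-k - 5)/(k**5 + 19*k**4 + 131*k**3 + 401*k**2 + 540*k + 252). ✓
Σ_(k=1)^n t_k = s_(n+1) − s_(1) = ((-n**3 - 12*n**2 - 41*n - 30)/(4*(n**3 + 12*n**2 + 41*n + 42))) − (-5/28), i.e. n*(-n**2 - 12*n - 41)/(14*(n**3 + 12*n**2 + 41*n + 42)).

S(n) = n*(-n**2 - 12*n - 41)/(14*(n**3 + 12*n**2 + 41*n + 42))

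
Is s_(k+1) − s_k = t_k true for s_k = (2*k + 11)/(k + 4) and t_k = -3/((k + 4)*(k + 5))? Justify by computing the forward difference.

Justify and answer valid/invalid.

s_(k+1) = (2*k + 13)/(k + 5)
s_(k+1) − s_k = -3/(k**2 + 9*k + 20)
(s_(k+1) − s_k) − t_k = 0

valid; difference matches t_k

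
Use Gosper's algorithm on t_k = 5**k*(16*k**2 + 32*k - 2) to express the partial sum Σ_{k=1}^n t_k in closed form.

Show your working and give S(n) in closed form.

Compute t_(k+1)/t_k: get 5*(8*k**2 + 32*k + 23)/(8*k**2 + 16*k - 1).
Gosper form: A/B · C(k+1)/C(k) with A=5, B=1, C=k**2 + 2*k - 1/8.
Set up (5)·f(k+1) − (1)·f(k) − (k**2 + 2*k - 1/8) = 0.
d = 2 from the (0,0,2) case.
Solving with deg f ≤ 2: f(k) = (4*k**2 - 2*k - 3)/16.
Get s_k = R·t_k = 5**k*(4*k**2 - 2*k - 3) with R(k) = B(k−1)f(k)/C(k) = (4*k**2 - 2*k - 3)/(2*(8*k**2 + 16*k - 1)).
s_(k+1) − s_k = 5**k*(16*k**2 + 32*k - 2) = t_k.
Evaluate: s_(n+1) = 5**(n + 1)*(4*n**2 + 6*n - 1); subtract s_(1) = -5 ⇒ S(n) = 20*5**n*n**2 + 30*5**n*n - 5*5**n + 5.

S(n) = 20*5**n*n**2 + 30*5**n*n - 5*5**n + 5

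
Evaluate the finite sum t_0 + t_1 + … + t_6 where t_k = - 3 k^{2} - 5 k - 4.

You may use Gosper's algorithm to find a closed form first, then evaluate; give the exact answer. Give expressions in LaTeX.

r(k) = (3*k**2 + 11*k + 12)/(3*k**2 + 5*k + 4) after simplifying.
Take A(k)=1, B(k)=1, C(k)=k**2 + 5*k/3 + 4/3.
Solve (1)·f(k+1) − (1)·f(k) = k**2 + 5*k/3 + 4/3.
Degrees (0,0,2) ⇒ d ≤ 3.
Solve for f: f(k) = k*(k**2 + k + 2)/3 (degree 3 ≤ 3).
R(k) = B(k−1)·f(k)/C(k) = k*(k**2 + k + 2)/(3*k**2 + 5*k + 4); s_k = R·t_k = k*(-k**2 - k - 2).
Check: Δs_k = -3*k**2 - 5*k - 4. ✓
Sum = s_(7) − s_(0); s_(7) = -406, s_(0) = 0 ⇒ -406.

Σ = -406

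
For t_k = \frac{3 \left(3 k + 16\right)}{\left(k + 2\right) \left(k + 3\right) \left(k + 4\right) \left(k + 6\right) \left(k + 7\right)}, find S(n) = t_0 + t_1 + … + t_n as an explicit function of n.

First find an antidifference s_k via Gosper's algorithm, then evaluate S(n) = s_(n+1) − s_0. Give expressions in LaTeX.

S(n) = \frac{n^{3} + 14 n^{2} + 61 n + 48}{12 \left(n^{3} + 14 n^{2} + 61 n + 84\right)}

r(k) = (k + 2)*(k + 6)*(3*k + 19)/((k + 5)*(k + 8)*(3*k + 16)) after simplifying.
A = k + 2, B = k + 8, C = k**2 + 31*k/3 + 80/3.
f must satisfy (k + 2)·f(k+1) − (k + 7)·f(k) = k**2 + 31*k/3 + 80/3.
Bound: deg f ≤ 5.
Solve for f: f(k) = k*(k + 4)*(k + 5)*(k**2 + 11*k + 36)/108 (degree 5 ≤ 5).
Then R = B(k−1)f/C = k*(k + 4)*(k + 7)*(k**2 + 11*k + 36)/(36*(3*k + 16)), so s_k = R(k)·t_k = k*(k**2 + 11*k + 36)/(12*(k**3 + 11*k**2 + 36*k + 36)).
Δs = 3*(3*k + 16)/(k**5 + 22*k**4 + 185*k**3 + 740*k**2 + 1404*k + 1008), as required.
s_(n+1) = (n**3 + 14*n**2 + 61*n + 48)/(12*(n**3 + 14*n**2 + 61*n + 84)) and s_(0) = 0, so S(n) = (n**3 + 14*n**2 + 61*n + 48)/(12*(n**3 + 14*n**2 + 61*n + 84)).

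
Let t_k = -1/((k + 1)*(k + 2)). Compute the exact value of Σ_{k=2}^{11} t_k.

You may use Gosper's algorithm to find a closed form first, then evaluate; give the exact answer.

Σ = -10/39

r(k) = (k + 1)/(k + 3) after simplifying.
A = k + 1, B = k + 3, C = 1.
Set up (k + 1)·f(k+1) − (k + 2)·f(k) − (1) = 0.
Bound: deg f ≤ 1.
Match coefficients ⇒ f(k) = k.
Then R = B(k−1)f/C = k*(k + 2), so s_k = R(k)·t_k = -k/(k + 1).
Check: Δs_k = -1/(k**2 + 3*k + 2). ✓
Evaluate s at k=12 and k=2: -12/13 and -2/3; difference -10/39.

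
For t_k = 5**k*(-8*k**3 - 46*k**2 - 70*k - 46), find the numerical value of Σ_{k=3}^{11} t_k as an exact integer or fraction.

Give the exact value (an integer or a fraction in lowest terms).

Compute t_(k+1)/t_k: get 5*(4*k**3 + 35*k**2 + 93*k + 85)/(4*k**3 + 23*k**2 + 35*k + 23).
So A=5 and B=1, with C=k**3 + 23*k**2/4 + 35*k/4 + 23/4.
Need (5)·f(k+1) − (1)·f(k) = k**3 + 23*k**2/4 + 35*k/4 + 23/4.
From deg A=0, deg B=0, deg C=3: d=3.
Solving with deg f ≤ 3: f(k) = (k**3 + 2*k**2 + 2)/4.
Then R = B(k−1)f/C = (k**3 + 2*k**2 + 2)/(4*k**3 + 23*k**2 + 35*k + 23), so s_k = R(k)·t_k = -2*5**k*(k**3 + 2*k**2 + 2).
Check: Δs_k = 5**k*(-8*k**3 - 46*k**2 - 70*k - 46). ✓
Telescoping: Σ = s_(12) − s_(3) = -985351562500 − (-11750) = -985351550750.

Σ = -985351550750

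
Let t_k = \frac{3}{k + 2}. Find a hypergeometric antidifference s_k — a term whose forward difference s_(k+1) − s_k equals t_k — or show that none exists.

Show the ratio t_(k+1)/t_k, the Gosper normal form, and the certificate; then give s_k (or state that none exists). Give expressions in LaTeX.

no hypergeometric antidifference exists

Ratio r(k) = (k + 2)/(k + 3).
A = k + 2, B = k + 3, C = 1.
Solve (k + 2)·f(k+1) − (k + 2)·f(k) = 1.
From deg A=1, deg B=1, deg C=0: d=0.
Generic f = c0 gives residual -1; -1 = 0 cannot hold, so t_k is not Gosper-summable.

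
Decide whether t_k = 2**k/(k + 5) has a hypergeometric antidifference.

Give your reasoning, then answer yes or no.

No. Not Gosper-summable.

Step 1: r(k) = 2*(k + 5)/(k + 6).
So A=2*k + 10 and B=k + 6, with C=1.
f must satisfy (2*k + 10)·f(k+1) − (k + 5)·f(k) = 1.
Bound: deg f ≤ -1.
Bound -1 < 0, so the key equation has no polynomial solution.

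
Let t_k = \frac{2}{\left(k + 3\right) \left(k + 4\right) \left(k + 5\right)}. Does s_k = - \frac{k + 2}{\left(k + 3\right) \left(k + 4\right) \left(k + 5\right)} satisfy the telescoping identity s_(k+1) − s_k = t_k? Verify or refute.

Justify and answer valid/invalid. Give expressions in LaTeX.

Invalid: residual - \frac{9}{k^{4} + 18 k^{3} + 119 k^{2} + 342 k + 360} ≠ 0.

s_(k+1) = (-k - 3)/((k + 4)*(k + 5)*(k + 6))
s_(k+1) − s_k = (2*k + 3)/(k**4 + 18*k**3 + 119*k**2 + 342*k + 360)
(s_(k+1) − s_k) − t_k = -9/(k**4 + 18*k**3 + 119*k**2 + 342*k + 360)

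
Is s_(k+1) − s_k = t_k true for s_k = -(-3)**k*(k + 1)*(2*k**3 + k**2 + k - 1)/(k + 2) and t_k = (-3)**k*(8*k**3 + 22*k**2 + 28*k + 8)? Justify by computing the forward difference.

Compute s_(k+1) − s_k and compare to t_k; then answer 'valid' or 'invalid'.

Invalid: residual (-3)**k*(-8*k**4 - 40*k**3 - 73*k**2 - 65*k - 15)/(k**2 + 5*k + 6) ≠ 0.

s_(k+1) = 3*(-3)**k*(k + 2)*(k + 2*(k + 1)**3 + (k + 1)**2)/(k + 3)
s_(k+1) − s_k = (-3)**k*(8*k**5 + 54*k**4 + 146*k**3 + 207*k**2 + 143*k + 33)/(k**2 + 5*k + 6)
(s_(k+1) − s_k) − t_k = (-3)**k*(-8*k**4 - 40*k**3 - 73*k**2 - 65*k - 15)/(k**2 + 5*k + 6)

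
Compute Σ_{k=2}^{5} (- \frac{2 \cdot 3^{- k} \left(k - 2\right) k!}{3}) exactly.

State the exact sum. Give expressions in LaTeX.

Compute t_(k+1)/t_k: get (k**2 - 1)/(3*(k - 2)).
Gosper form: A/B · C(k+1)/C(k) with A=k/3 + 1/3, B=1, C=k - 2.
Key eq: (k/3 + 1/3)·f(k+1) = (1)·f(k) + (k - 2).
From deg A=1, deg B=0, deg C=1: d=0.
Solving with deg f ≤ 0: f(k) = 3.
Then R = B(k−1)f/C = 3/(k - 2), so s_k = R(k)·t_k = -2*factorial(k)/3**k.
Verify: -2*(k - 2)*factorial(k)/(3*3**k) matches t_k.
Sum = s_(6) − s_(2); s_(6) = -160/81, s_(2) = -4/9 ⇒ -124/81.

Σ = -124/81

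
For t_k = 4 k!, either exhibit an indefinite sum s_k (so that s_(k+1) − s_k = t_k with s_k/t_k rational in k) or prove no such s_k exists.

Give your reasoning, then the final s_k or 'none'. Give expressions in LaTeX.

r(k) = k + 1 after simplifying.
Take A(k)=k + 1, B(k)=1, C(k)=1.
Solve (k + 1)·f(k+1) − (1)·f(k) = 1.
d = -1 from the (1,0,0) case.
d = -1 < 0 ⇒ no nonzero polynomial f; not summable.

none — t_k is not Gosper-summable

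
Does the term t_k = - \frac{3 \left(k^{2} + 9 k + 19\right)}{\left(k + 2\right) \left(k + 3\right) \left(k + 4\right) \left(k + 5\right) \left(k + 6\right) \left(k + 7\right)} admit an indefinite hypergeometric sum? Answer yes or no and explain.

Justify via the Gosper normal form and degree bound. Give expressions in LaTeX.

Step 1: r(k) = (k + 2)*(9*k + (k + 1)**2 + 28)/((k + 8)*(k**2 + 9*k + 19)).
Normal form (A,B,C) = (k + 2, k + 8, k**2 + 9*k + 19).
Solve (k + 2)·f(k+1) − (k + 7)·f(k) = k**2 + 9*k + 19.
d = 5 from the (1,1,2) case.
Solving with deg f ≤ 5: f(k) = k*(k + 3)*(k + 5)*(k**2 + 12*k + 44)/144.
Then R = B(k−1)f/C = k*(k + 3)*(k + 5)*(k + 7)*(k**2 + 12*k + 44)/(144*(k**2 + 9*k + 19)), so s_k = R(k)·t_k = k*(-k**2 - 12*k - 44)/(48*(k**3 + 12*k**2 + 44*k + 48)).
s_(k+1) − s_k = 3*(-k**2 - 9*k - 19)/(k**6 + 27*k**5 + 295*k**4 + 1665*k**3 + 5104*k**2 + 8028*k + 5040) = t_k.

Yes. s_k = \frac{k \left(- k^{2} - 12 k - 44\right)}{48 \left(k^{3} + 12 k^{2} + 44 k + 48\right)}.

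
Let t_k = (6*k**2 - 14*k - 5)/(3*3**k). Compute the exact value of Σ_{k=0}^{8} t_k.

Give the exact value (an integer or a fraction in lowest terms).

Σ = -19751/6561

t_(k+1)/t_k = (6*k**2 - 2*k - 13)/(3*(6*k**2 - 14*k - 5)).
Take A(k)=1/3, B(k)=1, C(k)=k**2 - 7*k/3 - 5/6.
Solve (1/3)·f(k+1) − (1)·f(k) = k**2 - 7*k/3 - 5/6.
deg f ≤ 2 (via 0,0,2).
Match coefficients ⇒ f(k) = -(3*k**2 - 4*k - 3)/2.
Certificate R = B(k−1)f/C = -3*(3*k**2 - 4*k - 3)/(6*k**2 - 14*k - 5) gives s_k = (-3*k**2 + 4*k + 3)/3**k.
Check: Δs_k = (6*k**2 - 14*k - 5)/(3*3**k). ✓
Evaluate s at k=9 and k=0: -68/6561 and 3; difference -19751/6561.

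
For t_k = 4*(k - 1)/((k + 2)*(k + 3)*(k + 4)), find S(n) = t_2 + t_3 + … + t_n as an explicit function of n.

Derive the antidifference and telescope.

r(k) = k*(k + 2)/((k - 1)*(k + 5)) after simplifying.
A = k + 2, B = k + 5, C = k - 1.
Key eq: (k + 2)·f(k+1) = (k + 4)·f(k) + (k - 1).
Bound: deg f ≤ 2.
Solve for f: f(k) = k*(k - 7)/12 (degree 2 ≤ 2).
Then R = B(k−1)f/C = k*(k - 7)*(k + 4)/(12*(k - 1)), so s_k = R(k)·t_k = k*(k - 7)/(3*(k + 2)*(k + 3)).
Verify: 4*(k - 1)/(k**3 + 9*k**2 + 26*k + 24) matches t_k.
s_(n+1) = (n**2 - 5*n - 6)/(3*(n**2 + 7*n + 12)) and s_(2) = -1/6, so S(n) = n*(n - 1)/(2*(n**2 + 7*n + 12)).

S(n) = n*(n - 1)/(2*(n**2 + 7*n + 12))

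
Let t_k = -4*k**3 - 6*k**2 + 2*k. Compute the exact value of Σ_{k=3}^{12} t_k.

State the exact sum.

Σ = -28020

Compute t_(k+1)/t_k: get (2*k**3 + 9*k**2 + 11*k + 4)/(k*(2*k**2 + 3*k - 1)).
Gosper form: A/B · C(k+1)/C(k) with A=1, B=1, C=k**3 + 3*k**2/2 - k/2.
f must satisfy (1)·f(k+1) − (1)·f(k) = k**3 + 3*k**2/2 - k/2.
d = 4 from the (0,0,3) case.
A polynomial solution: f(k) = k*(k - 1)**2*(k + 2)/4.
Then R = B(k−1)f/C = (k - 1)**2*(k + 2)/(2*(2*k**2 + 3*k - 1)), so s_k = R(k)·t_k = k*(-k**3 + 3*k - 2).
s_(k+1) − s_k = 2*k*(-2*k**2 - 3*k + 1) = t_k.
Evaluate s at k=13 and k=3: -28080 and -60; difference -28020.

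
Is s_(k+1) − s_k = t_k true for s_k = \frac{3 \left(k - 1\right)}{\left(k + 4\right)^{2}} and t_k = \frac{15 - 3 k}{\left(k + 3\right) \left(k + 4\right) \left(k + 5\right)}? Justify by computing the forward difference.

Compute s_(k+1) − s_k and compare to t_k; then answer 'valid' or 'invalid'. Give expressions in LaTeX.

Invalid: residual \frac{3 \left(2 k^{2} + 3 k - 25\right)}{k^{5} + 21 k^{4} + 175 k^{3} + 723 k^{2} + 1480 k + 1200} ≠ 0.

s_(k+1) = 3*k/(k + 5)**2
s_(k+1) − s_k = 3*k/(k + 5)**2 - 3*k/(k + 4)**2 + 3/(k + 4)**2
(s_(k+1) − s_k) − t_k = 3*(2*k**2 + 3*k - 25)/(k**5 + 21*k**4 + 175*k**3 + 723*k**2 + 1480*k + 1200)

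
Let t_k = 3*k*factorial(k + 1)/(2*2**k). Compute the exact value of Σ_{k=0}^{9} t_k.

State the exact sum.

t_(k+1)/t_k = (k + 1)*(k + 2)/(2*k).
A = k/2 + 1, B = 1, C = k.
Need (k/2 + 1)·f(k+1) − (1)·f(k) = k.
From deg A=1, deg B=0, deg C=1: d=0.
Solve for f: f(k) = 2 (degree 0 ≤ 0).
So s_k = (B(k−1)f/C)·t_k = (2/k)·t_k = 3*factorial(k + 1)/2**k.
Check: Δs_k = 3*k*factorial(k + 1)/(2*2**k). ✓
Evaluate s at k=10 and k=0: 467775/4 and 3; difference 467763/4.

Σ = 467763/4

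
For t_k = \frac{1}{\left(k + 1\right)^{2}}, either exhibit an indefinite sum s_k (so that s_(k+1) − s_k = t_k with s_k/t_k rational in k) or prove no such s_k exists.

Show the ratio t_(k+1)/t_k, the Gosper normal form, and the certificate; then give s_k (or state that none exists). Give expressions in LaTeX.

none — t_k is not Gosper-summable

Ratio r(k) = (k + 1)**2/(k + 2)**2.
So A=k**2 + 2*k + 1 and B=k**2 + 4*k + 4, with C=1.
Set up (k**2 + 2*k + 1)·f(k+1) − (k**2 + 2*k + 1)·f(k) − (1) = 0.
deg f ≤ 0 (via 2,2,0).
f = c0 ⇒ A·f(k+1) − B(k−1)·f(k) − C = -1. The system {-1 = 0} is inconsistent; no antidifference.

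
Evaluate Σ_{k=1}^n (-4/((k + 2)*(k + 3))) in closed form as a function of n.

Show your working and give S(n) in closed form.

S(n) = -4*n/(3*n + 9)

Compute t_(k+1)/t_k: get (k + 2)/(k + 4).
Normal form (A,B,C) = (k + 2, k + 4, 1).
Key eq: (k + 2)·f(k+1) = (k + 3)·f(k) + (1).
From deg A=1, deg B=1, deg C=0: d=1.
Solving with deg f ≤ 1: f(k) = k/2.
Then R = B(k−1)f/C = k*(k + 3)/2, so s_k = R(k)·t_k = -2*k/(k + 2).
Check: Δs_k = -4/(k**2 + 5*k + 6). ✓
Σ_(k=1)^n t_k = s_(n+1) − s_(1) = (2*(-n - 1)/(n + 3)) − (-2/3), i.e. -4*n/(3*n + 9).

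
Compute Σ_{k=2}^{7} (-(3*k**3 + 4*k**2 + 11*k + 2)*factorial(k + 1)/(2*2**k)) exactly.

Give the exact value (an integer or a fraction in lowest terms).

Ratio r(k) = (3*k**4 + 19*k**3 + 54*k**2 + 76*k + 40)/(2*(3*k**3 + 4*k**2 + 11*k + 2)).
So A=k/2 + 1 and B=1, with C=k**3 + 4*k**2/3 + 11*k/3 + 2/3.
Solve (k/2 + 1)·f(k+1) − (1)·f(k) = k**3 + 4*k**2/3 + 11*k/3 + 2/3.
Bound: deg f ≤ 2.
A polynomial solution: f(k) = 2*(3*k**2 - 2*k - 2)/3.
Then R = B(k−1)f/C = 2*(3*k**2 - 2*k - 2)/(3*k**3 + 4*k**2 + 11*k + 2), so s_k = R(k)·t_k = (-3*k**2 + 2*k + 2)*factorial(k + 1)/2**k.
Δs = -(3*k**3 + 4*k**2 + 11*k + 2)*factorial(k + 1)/(2*2**k), as required.
Evaluate s at k=8 and k=2: -246645 and -9; difference -246636.

Σ = -246636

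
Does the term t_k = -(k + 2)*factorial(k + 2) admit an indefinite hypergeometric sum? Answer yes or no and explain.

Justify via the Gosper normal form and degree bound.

Yes. s_k = -factorial(k + 2).

r(k) = (k + 3)**2/(k + 2) after simplifying.
So A=k + 3 and B=1, with C=k + 2.
Set up (k + 3)·f(k+1) − (1)·f(k) − (k + 2) = 0.
Degrees (1,0,1) ⇒ d ≤ 0.
A polynomial solution: f(k) = 1.
Get s_k = R·t_k = -factorial(k + 2) with R(k) = B(k−1)f(k)/C(k) = 1/(k + 2).
Δs = -(k + 2)*factorial(k + 2), as required.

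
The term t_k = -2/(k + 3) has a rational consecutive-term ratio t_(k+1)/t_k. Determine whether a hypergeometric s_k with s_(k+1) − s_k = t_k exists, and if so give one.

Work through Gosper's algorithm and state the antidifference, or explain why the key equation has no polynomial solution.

r(k) = (k + 3)/(k + 4) after simplifying.
A = k + 3, B = k + 4, C = 1.
Key eq: (k + 3)·f(k+1) = (k + 3)·f(k) + (1).
From deg A=1, deg B=1, deg C=0: d=0.
Put f(k) = c0: A·f(k+1) − B(k−1)·f(k) − C = -1; need -1 = 0 — inconsistent ⇒ no f, not summable.

not Gosper-summable; s_k does not exist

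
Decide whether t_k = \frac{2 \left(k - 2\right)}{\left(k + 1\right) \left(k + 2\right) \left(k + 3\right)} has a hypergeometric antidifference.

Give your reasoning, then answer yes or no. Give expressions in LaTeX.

Yes. s_k = \frac{k \left(- k - 7\right)}{2 \left(k + 1\right) \left(k + 2\right)}.

Ratio r(k) = (k - 1)*(k + 1)/((k - 2)*(k + 4)).
A = k + 1, B = k + 4, C = k - 2.
Solve (k + 1)·f(k+1) − (k + 3)·f(k) = k - 2.
Bound: deg f ≤ 2.
Solve for f: f(k) = -k*(k + 7)/4 (degree 2 ≤ 2).
Then R = B(k−1)f/C = -k*(k + 3)*(k + 7)/(4*(k - 2)), so s_k = R(k)·t_k = k*(-k - 7)/(2*(k + 1)*(k + 2)).
s_(k+1) − s_k = 2*(k - 2)/(k**3 + 6*k**2 + 11*k + 6) = t_k.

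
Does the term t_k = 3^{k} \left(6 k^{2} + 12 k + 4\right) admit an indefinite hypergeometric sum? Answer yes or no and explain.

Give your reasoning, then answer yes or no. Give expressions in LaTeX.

Compute t_(k+1)/t_k: get 3*(3*k**2 + 12*k + 11)/(3*k**2 + 6*k + 2).
A = 3, B = 1, C = k**2 + 2*k + 2/3.
Set up (3)·f(k+1) − (1)·f(k) − (k**2 + 2*k + 2/3) = 0.
d = 2 from the (0,0,2) case.
A polynomial solution: f(k) = (3*k**2 - 3*k + 2)/6.
R(k) = B(k−1)·f(k)/C(k) = (3*k**2 - 3*k + 2)/(2*(3*k**2 + 6*k + 2)); s_k = R·t_k = 3**k*(3*k**2 - 3*k + 2).
Δs = 3**k*(6*k**2 + 12*k + 4), as required.

Yes. s_k = 3^{k} \left(3 k^{2} - 3 k + 2\right).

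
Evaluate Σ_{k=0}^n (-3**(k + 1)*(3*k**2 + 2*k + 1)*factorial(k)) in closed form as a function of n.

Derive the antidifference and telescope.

S(n) = -9*3**n*n*factorial(n + 1) - 3

Ratio r(k) = 3*(3*k**3 + 11*k**2 + 14*k + 6)/(3*k**2 + 2*k + 1).
So A=3*k + 3 and B=1, with C=k**2 + 2*k/3 + 1/3.
f must satisfy (3*k + 3)·f(k+1) − (1)·f(k) = k**2 + 2*k/3 + 1/3.
From deg A=1, deg B=0, deg C=2: d=1.
Match coefficients ⇒ f(k) = (k - 1)/3.
Then R = B(k−1)f/C = (k - 1)/(3*k**2 + 2*k + 1), so s_k = R(k)·t_k = -3**(k + 1)*(k - 1)*factorial(k).
Verify: -3**(k + 1)*(3*k**2 + 2*k + 1)*factorial(k) matches t_k.
Evaluate: s_(n+1) = -3**(n + 2)*n*factorial(n + 1); subtract s_(0) = 3 ⇒ S(n) = -9*3**n*n*factorial(n + 1) - 3.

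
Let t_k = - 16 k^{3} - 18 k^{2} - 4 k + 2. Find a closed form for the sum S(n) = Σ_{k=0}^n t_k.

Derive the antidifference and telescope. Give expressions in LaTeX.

t_(k+1)/t_k = (8*k**3 + 33*k**2 + 44*k + 18)/(8*k**3 + 9*k**2 + 2*k - 1).
A = 1, B = 1, C = k**3 + 9*k**2/8 + k/4 - 1/8.
Set up (1)·f(k+1) − (1)·f(k) − (k**3 + 9*k**2/8 + k/4 - 1/8) = 0.
Degrees (0,0,3) ⇒ d ≤ 4.
Match coefficients ⇒ f(k) = k*(4*k**3 - 2*k**2 - 3*k - 1)/16.
Get s_k = R·t_k = k*(-4*k**3 + 2*k**2 + 3*k + 1) with R(k) = B(k−1)f(k)/C(k) = k*(4*k**3 - 2*k**2 - 3*k - 1)/(2*(8*k**3 + 9*k**2 + 2*k - 1)).
Δs = -16*k**3 - 18*k**2 - 4*k + 2, as required.
Evaluate: s_(n+1) = -4*n**4 - 14*n**3 - 15*n**2 - 3*n + 2; subtract s_(0) = 0 ⇒ S(n) = -4*n**4 - 14*n**3 - 15*n**2 - 3*n + 2.

S(n) = - 4 n^{4} - 14 n^{3} - 15 n^{2} - 3 n + 2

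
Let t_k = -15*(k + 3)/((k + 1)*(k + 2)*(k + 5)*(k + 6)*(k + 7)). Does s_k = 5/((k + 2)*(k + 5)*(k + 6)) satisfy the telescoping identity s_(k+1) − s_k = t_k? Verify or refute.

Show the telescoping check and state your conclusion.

s_(k+1) = 5/((k + 3)*(k + 6)*(k + 7))
s_(k+1) − s_k = 5*(-3*k - 11)/(k**5 + 23*k**4 + 203*k**3 + 853*k**2 + 1692*k + 1260)
(s_(k+1) − s_k) − t_k = 20*(k + 4)/(k**6 + 24*k**5 + 226*k**4 + 1056*k**3 + 2545*k**2 + 2952*k + 1260)

Invalid: residual 20*(k + 4)/(k**6 + 24*k**5 + 226*k**4 + 1056*k**3 + 2545*k**2 + 2952*k + 1260) ≠ 0.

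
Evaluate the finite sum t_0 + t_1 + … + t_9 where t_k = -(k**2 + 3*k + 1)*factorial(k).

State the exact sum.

t_(k+1)/t_k = (k + 1)*(3*k + (k + 1)**2 + 4)/(k**2 + 3*k + 1).
Take A(k)=k + 1, B(k)=1, C(k)=k**2 + 3*k + 1.
Need (k + 1)·f(k+1) − (1)·f(k) = k**2 + 3*k + 1.
d = 1 from the (1,0,2) case.
A polynomial solution: f(k) = k + 2.
Get s_k = R·t_k = -(k + 2)*factorial(k) with R(k) = B(k−1)f(k)/C(k) = (k + 2)/(k**2 + 3*k + 1).
Δs = -(k**2 + 3*k + 1)*factorial(k), as required.
Σ_(k=0)^(9) t_k = s_(10) − s_(0) = -43545600 − (-2) = -43545598.

Σ = -43545598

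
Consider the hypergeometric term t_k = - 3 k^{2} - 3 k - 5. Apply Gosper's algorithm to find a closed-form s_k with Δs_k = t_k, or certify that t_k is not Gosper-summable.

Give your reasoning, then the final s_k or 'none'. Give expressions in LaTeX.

Step 1: r(k) = (3*k**2 + 9*k + 11)/(3*k**2 + 3*k + 5).
Gosper form: A/B · C(k+1)/C(k) with A=1, B=1, C=k**2 + k + 5/3.
Set up (1)·f(k+1) − (1)·f(k) − (k**2 + k + 5/3) = 0.
Bound: deg f ≤ 3.
Solve for f: f(k) = k*(k**2 + 4)/3 (degree 3 ≤ 3).
Certificate R = B(k−1)f/C = k*(k**2 + 4)/(3*k**2 + 3*k + 5) gives s_k = k*(-k**2 - 4).
s_(k+1) − s_k = -3*k**2 - 3*k - 5 = t_k.

s_k = k \left(- k^{2} - 4\right)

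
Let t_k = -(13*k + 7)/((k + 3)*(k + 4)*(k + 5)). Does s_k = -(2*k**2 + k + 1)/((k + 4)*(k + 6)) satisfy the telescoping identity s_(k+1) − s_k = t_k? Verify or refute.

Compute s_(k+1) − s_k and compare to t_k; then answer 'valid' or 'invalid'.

s_(k+1) = (-k - 2*(k + 1)**2 - 2)/((k + 5)*(k + 7))
s_(k+1) − s_k = (-19*k**2 - 113*k - 61)/(k**4 + 22*k**3 + 179*k**2 + 638*k + 840)
(s_(k+1) − s_k) − t_k = 3*(-2*k**3 + 2*k**2 + 79*k + 37)/(k**5 + 25*k**4 + 245*k**3 + 1175*k**2 + 2754*k + 2520)

Invalid: residual 3*(-2*k**3 + 2*k**2 + 79*k + 37)/(k**5 + 25*k**4 + 245*k**3 + 1175*k**2 + 2754*k + 2520) ≠ 0.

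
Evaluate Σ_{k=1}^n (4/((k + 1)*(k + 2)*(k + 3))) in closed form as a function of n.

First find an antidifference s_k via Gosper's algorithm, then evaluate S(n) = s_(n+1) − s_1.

t_(k+1)/t_k = (k + 1)/(k + 4).
A = k + 1, B = k + 4, C = 1.
Solve (k + 1)·f(k+1) − (k + 3)·f(k) = 1.
From deg A=1, deg B=1, deg C=0: d=2.
Solve for f: f(k) = k*(k + 3)/4 (degree 2 ≤ 2).
So s_k = (B(k−1)f/C)·t_k = (k*(k + 3)**2/4)·t_k = k*(k + 3)/((k + 1)*(k + 2)).
Check: Δs_k = 4/(k**3 + 6*k**2 + 11*k + 6). ✓
Telescope: S(n) = s_(n+1) − s_(1) = (n**2 + 5*n + 4)/(n**2 + 5*n + 6) − (2/3) = n*(n + 5)/(3*(n**2 + 5*n + 6)).

S(n) = n*(n + 5)/(3*(n**2 + 5*n + 6))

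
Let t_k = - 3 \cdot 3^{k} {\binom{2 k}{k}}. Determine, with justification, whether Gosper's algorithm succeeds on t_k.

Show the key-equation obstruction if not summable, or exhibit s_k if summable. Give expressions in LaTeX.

No — key equation has no polynomial f.

Ratio r(k) = 6*(2*k + 1)/(k + 1).
Gosper form: A/B · C(k+1)/C(k) with A=12*k + 6, B=k + 1, C=1.
Key eq: (12*k + 6)·f(k+1) = (k)·f(k) + (1).
Bound: deg f ≤ -1.
deg f ≤ -1 is impossible — no certificate.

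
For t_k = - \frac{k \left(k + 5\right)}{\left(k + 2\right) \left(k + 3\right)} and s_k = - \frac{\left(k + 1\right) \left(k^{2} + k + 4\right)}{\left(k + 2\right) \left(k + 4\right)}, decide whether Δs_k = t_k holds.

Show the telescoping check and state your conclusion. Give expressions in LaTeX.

s_(k+1) = -(k + 2)*(k + (k + 1)**2 + 5)/((k + 3)*(k + 5))
s_(k+1) − s_k = (-k**4 - 14*k**3 - 50*k**2 - 61*k - 36)/(k**4 + 14*k**3 + 71*k**2 + 154*k + 120)
(s_(k+1) − s_k) − t_k = 3*(5*k**2 + 13*k - 12)/(k**4 + 14*k**3 + 71*k**2 + 154*k + 120)

Invalid: residual \frac{3 \left(5 k^{2} + 13 k - 12\right)}{k^{4} + 14 k^{3} + 71 k^{2} + 154 k + 120} ≠ 0.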